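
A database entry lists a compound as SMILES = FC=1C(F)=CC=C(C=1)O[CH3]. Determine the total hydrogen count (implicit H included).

Walk through each heavy atom and fill implicit hydrogens from standard valence (C 4, N 3, O 2, S 2, halogen 1):
  atom 1: F (halogen, monovalent) → 0 H
  atom 2: C, bond orders sum to 4 (valence 4) → 0 H
  atom 3: C, bond orders sum to 4 (valence 4) → 0 H
  atom 4: F (halogen, monovalent) → 0 H
  atom 5: C, bond orders sum to 3 (valence 4) → 1 H
  atom 6: C, bond orders sum to 3 (valence 4) → 1 H
  atom 7: C, bond orders sum to 4 (valence 4) → 0 H
  atom 8: C, bond orders sum to 3 (valence 4) → 1 H
  atom 9: O, bond orders sum to 2 (valence 2) → 0 H
  atom 10: C with explicit H count 3
Total hydrogens: 6.

6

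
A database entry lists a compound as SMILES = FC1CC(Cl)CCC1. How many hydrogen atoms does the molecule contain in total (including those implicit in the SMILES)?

Walk through each heavy atom and fill implicit hydrogens from standard valence (C 4, N 3, O 2, S 2, halogen 1):
  atom 1: F (halogen, monovalent) → 0 H
  atom 2: C, bond orders sum to 3 (valence 4) → 1 H
  atom 3: C, bond orders sum to 2 (valence 4) → 2 H
  atom 4: C, bond orders sum to 3 (valence 4) → 1 H
  atom 5: Cl (halogen, monovalent) → 0 H
  atom 6: C, bond orders sum to 2 (valence 4) → 2 H
  atom 7: C, bond orders sum to 2 (valence 4) → 2 H
  atom 8: C, bond orders sum to 2 (valence 4) → 2 H
Total hydrogens: 10.

10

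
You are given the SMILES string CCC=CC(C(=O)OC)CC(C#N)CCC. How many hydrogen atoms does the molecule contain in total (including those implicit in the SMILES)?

Walk through each heavy atom and fill implicit hydrogens from standard valence (C 4, N 3, O 2, S 2, halogen 1):
  atom 1: C, bond orders sum to 1 (valence 4) → 3 H
  atom 2: C, bond orders sum to 2 (valence 4) → 2 H
  atom 3: C, bond orders sum to 3 (valence 4) → 1 H
  atom 4: C, bond orders sum to 3 (valence 4) → 1 H
  atom 5: C, bond orders sum to 3 (valence 4) → 1 H
  atom 6: C, bond orders sum to 4 (valence 4) → 0 H
  atom 7: O, bond orders sum to 2 (valence 2) → 0 H
  atom 8: O, bond orders sum to 2 (valence 2) → 0 H
  atom 9: C, bond orders sum to 1 (valence 4) → 3 H
  atom 10: C, bond orders sum to 2 (valence 4) → 2 H
  atom 11: C, bond orders sum to 3 (valence 4) → 1 H
  atom 12: C, bond orders sum to 4 (valence 4) → 0 H
  atom 13: N, bond orders sum to 3 (valence 3) → 0 H
  atom 14: C, bond orders sum to 2 (valence 4) → 2 H
  atom 15: C, bond orders sum to 2 (valence 4) → 2 H
  atom 16: C, bond orders sum to 1 (valence 4) → 3 H
Total hydrogens: 21.

21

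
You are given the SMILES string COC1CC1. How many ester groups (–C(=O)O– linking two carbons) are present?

Scan the SMILES for the ester motif — none present.
Groups that are present: 1 ether.

0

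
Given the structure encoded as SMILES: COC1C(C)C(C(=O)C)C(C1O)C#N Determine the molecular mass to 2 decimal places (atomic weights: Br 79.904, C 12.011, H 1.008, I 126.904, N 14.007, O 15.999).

First, the molecular formula is C10H15NO3 (counting implicit H from valence).
  C: 10 × 12.011 = 120.110
  H: 15 × 1.008 = 15.120
  N: 1 × 14.007 = 14.007
  O: 3 × 15.999 = 47.997
Sum: 10×12.011 + 15×1.008 + 1×14.007 + 3×15.999 = 197.234 → 197.23 g/mol.

197.23 g/mol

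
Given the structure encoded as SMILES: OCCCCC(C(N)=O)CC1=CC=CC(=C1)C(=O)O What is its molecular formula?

C14H19NO4

Walk through each heavy atom and fill implicit hydrogens from standard valence (C 4, N 3, O 2, S 2, halogen 1):
  atom 1: O, bond orders sum to 1 (valence 2) → 1 H
  atom 2: C, bond orders sum to 2 (valence 4) → 2 H
  atom 3: C, bond orders sum to 2 (valence 4) → 2 H
  atom 4: C, bond orders sum to 2 (valence 4) → 2 H
  atom 5: C, bond orders sum to 2 (valence 4) → 2 H
  atom 6: C, bond orders sum to 3 (valence 4) → 1 H
  atom 7: C, bond orders sum to 4 (valence 4) → 0 H
  atom 8: N, bond orders sum to 1 (valence 3) → 2 H
  atom 9: O, bond orders sum to 2 (valence 2) → 0 H
  atom 10: C, bond orders sum to 2 (valence 4) → 2 H
  atom 11: C, bond orders sum to 4 (valence 4) → 0 H
  atom 12: C, bond orders sum to 3 (valence 4) → 1 H
  atom 13: C, bond orders sum to 3 (valence 4) → 1 H
  atom 14: C, bond orders sum to 3 (valence 4) → 1 H
  atom 15: C, bond orders sum to 4 (valence 4) → 0 H
  atom 16: C, bond orders sum to 3 (valence 4) → 1 H
  atom 17: C, bond orders sum to 4 (valence 4) → 0 H
  atom 18: O, bond orders sum to 2 (valence 2) → 0 H
  atom 19: O, bond orders sum to 1 (valence 2) → 1 H
Totals → C:14, H:19, N:1, O:4.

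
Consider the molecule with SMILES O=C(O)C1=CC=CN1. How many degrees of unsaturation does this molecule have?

Molecular formula: C5H5NO2.
DoU = (2C + 2 + N − H − X) / 2, where X is the halogen count and O/S are ignored.
    = (2·5 + 2 + 1 − 5 − 0) / 2 = 8 / 2 = 4.

4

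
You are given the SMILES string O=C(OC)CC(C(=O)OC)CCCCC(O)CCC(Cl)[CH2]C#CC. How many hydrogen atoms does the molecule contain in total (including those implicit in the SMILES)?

29

Walk through each heavy atom and fill implicit hydrogens from standard valence (C 4, N 3, O 2, S 2, halogen 1):
  atom 1: O, bond orders sum to 2 (valence 2) → 0 H
  atom 2: C, bond orders sum to 4 (valence 4) → 0 H
  atom 3: O, bond orders sum to 2 (valence 2) → 0 H
  atom 4: C, bond orders sum to 1 (valence 4) → 3 H
  atom 5: C, bond orders sum to 2 (valence 4) → 2 H
  atom 6: C, bond orders sum to 3 (valence 4) → 1 H
  atom 7: C, bond orders sum to 4 (valence 4) → 0 H
  atom 8: O, bond orders sum to 2 (valence 2) → 0 H
  atom 9: O, bond orders sum to 2 (valence 2) → 0 H
  atom 10: C, bond orders sum to 1 (valence 4) → 3 H
  atom 11: C, bond orders sum to 2 (valence 4) → 2 H
  atom 12: C, bond orders sum to 2 (valence 4) → 2 H
  atom 13: C, bond orders sum to 2 (valence 4) → 2 H
  atom 14: C, bond orders sum to 2 (valence 4) → 2 H
  atom 15: C, bond orders sum to 3 (valence 4) → 1 H
  atom 16: O, bond orders sum to 1 (valence 2) → 1 H
  atom 17: C, bond orders sum to 2 (valence 4) → 2 H
  atom 18: C, bond orders sum to 2 (valence 4) → 2 H
  atom 19: C, bond orders sum to 3 (valence 4) → 1 H
  atom 20: Cl (halogen, monovalent) → 0 H
  atom 21: C with explicit H count 2
  atom 22: C, bond orders sum to 4 (valence 4) → 0 H
  atom 23: C, bond orders sum to 4 (valence 4) → 0 H
  atom 24: C, bond orders sum to 1 (valence 4) → 3 H
Total hydrogens: 29.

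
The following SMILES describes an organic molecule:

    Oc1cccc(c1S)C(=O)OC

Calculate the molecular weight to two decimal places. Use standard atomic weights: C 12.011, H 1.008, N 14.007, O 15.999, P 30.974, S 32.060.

184.21 g/mol

First, the molecular formula is C8H8O3S (counting implicit H from valence).
  C: 8 × 12.011 = 96.088
  H: 8 × 1.008 = 8.064
  O: 3 × 15.999 = 47.997
  S: 1 × 32.060 = 32.060
Sum: 8×12.011 + 8×1.008 + 3×15.999 + 1×32.060 = 184.209 → 184.21 g/mol.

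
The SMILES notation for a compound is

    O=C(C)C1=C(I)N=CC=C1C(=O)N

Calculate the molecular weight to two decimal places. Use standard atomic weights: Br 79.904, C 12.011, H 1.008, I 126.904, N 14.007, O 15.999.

290.06 g/mol

First, the molecular formula is C8H7IN2O2 (counting implicit H from valence).
  C: 8 × 12.011 = 96.088
  H: 7 × 1.008 = 7.056
  I: 1 × 126.904 = 126.904
  N: 2 × 14.007 = 28.014
  O: 2 × 15.999 = 31.998
Sum: 8×12.011 + 7×1.008 + 1×126.904 + 2×14.007 + 2×15.999 = 290.060 → 290.06 g/mol.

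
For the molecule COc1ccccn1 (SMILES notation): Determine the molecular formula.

C6H7NO

Walk through each heavy atom and fill implicit hydrogens from standard valence (C 4, N 3, O 2, S 2, halogen 1); for lowercase aromatic atoms, an aromatic c carries 1 H when it has two neighbours and 0 H with three, and aromatic n carries 0 H:
  atom 1: C, bond orders sum to 1 (valence 4) → 3 H
  atom 2: O, bond orders sum to 2 (valence 2) → 0 H
  atom 3: aromatic c, 3 neighbours → 0 H
  atom 4: aromatic c, 2 neighbours → 1 H
  atom 5: aromatic c, 2 neighbours → 1 H
  atom 6: aromatic c, 2 neighbours → 1 H
  atom 7: aromatic c, 2 neighbours → 1 H
  atom 8: aromatic n, 2 neighbours → 0 H
Totals → C:6, H:7, N:1, O:1.
In Hill order: C6H7NO.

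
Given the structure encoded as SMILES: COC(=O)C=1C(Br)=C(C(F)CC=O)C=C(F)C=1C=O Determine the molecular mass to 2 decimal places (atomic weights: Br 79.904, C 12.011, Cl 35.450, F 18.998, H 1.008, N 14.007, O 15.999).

First, the molecular formula is C12H9BrF2O4 (counting implicit H from valence).
  Br: 1 × 79.904 = 79.904
  C: 12 × 12.011 = 144.132
  F: 2 × 18.998 = 37.996
  H: 9 × 1.008 = 9.072
  O: 4 × 15.999 = 63.996
Sum: 1×79.904 + 12×12.011 + 2×18.998 + 9×1.008 + 4×15.999 = 335.100 → 335.10 g/mol.

335.10 g/mol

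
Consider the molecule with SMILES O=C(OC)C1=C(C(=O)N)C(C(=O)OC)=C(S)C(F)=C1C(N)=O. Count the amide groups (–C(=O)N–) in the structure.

The amide motif appears at heavy-atom positions 7, 20 in the SMILES.
Other groups present: 2 ester, 1 thiol.
Amide count: 2.

2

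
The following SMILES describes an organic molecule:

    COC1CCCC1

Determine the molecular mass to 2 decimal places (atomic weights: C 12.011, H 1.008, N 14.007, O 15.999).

First, the molecular formula is C6H12O (counting implicit H from valence).
  C: 6 × 12.011 = 72.066
  H: 12 × 1.008 = 12.096
  O: 1 × 15.999 = 15.999
Sum: 6×12.011 + 12×1.008 + 1×15.999 = 100.161 → 100.16 g/mol.

100.16 g/mol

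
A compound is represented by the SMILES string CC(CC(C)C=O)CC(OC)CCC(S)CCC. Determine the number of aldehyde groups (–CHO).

1

The aldehyde motif appears at heavy-atom position 6 in the SMILES.
Other groups present: 1 ether, 1 thiol.
Aldehyde count: 1.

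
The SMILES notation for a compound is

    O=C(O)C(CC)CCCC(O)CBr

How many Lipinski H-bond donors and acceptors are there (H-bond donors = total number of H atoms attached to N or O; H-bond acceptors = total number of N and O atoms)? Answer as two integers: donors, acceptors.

2, 3

Donors: find every N or O and count the H atoms it carries.
  atom 1 (O): bond orders sum to 2 → 0 H
  atom 3 (O): bond orders sum to 1 → 1 H
  atom 11 (O): bond orders sum to 1 → 1 H
Lipinski HBD = 2.
Acceptors: N atoms = 0, O atoms = 3 → HBA = 3.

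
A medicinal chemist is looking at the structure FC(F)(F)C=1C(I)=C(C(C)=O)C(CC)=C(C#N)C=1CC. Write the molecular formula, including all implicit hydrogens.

C14H13F3INO

Walk through each heavy atom and fill implicit hydrogens from standard valence (C 4, N 3, O 2, S 2, halogen 1):
  atom 1: F (halogen, monovalent) → 0 H
  atom 2: C, bond orders sum to 4 (valence 4) → 0 H
  atom 3: F (halogen, monovalent) → 0 H
  atom 4: F (halogen, monovalent) → 0 H
  atom 5: C, bond orders sum to 4 (valence 4) → 0 H
  atom 6: C, bond orders sum to 4 (valence 4) → 0 H
  atom 7: I (halogen, monovalent) → 0 H
  atom 8: C, bond orders sum to 4 (valence 4) → 0 H
  atom 9: C, bond orders sum to 4 (valence 4) → 0 H
  atom 10: C, bond orders sum to 1 (valence 4) → 3 H
  atom 11: O, bond orders sum to 2 (valence 2) → 0 H
  atom 12: C, bond orders sum to 4 (valence 4) → 0 H
  atom 13: C, bond orders sum to 2 (valence 4) → 2 H
  atom 14: C, bond orders sum to 1 (valence 4) → 3 H
  atom 15: C, bond orders sum to 4 (valence 4) → 0 H
  atom 16: C, bond orders sum to 4 (valence 4) → 0 H
  atom 17: N, bond orders sum to 3 (valence 3) → 0 H
  atom 18: C, bond orders sum to 4 (valence 4) → 0 H
  atom 19: C, bond orders sum to 2 (valence 4) → 2 H
  atom 20: C, bond orders sum to 1 (valence 4) → 3 H
Totals → C:14, H:13, F:3, I:1, N:1, O:1.
In Hill order: C14H13F3INO.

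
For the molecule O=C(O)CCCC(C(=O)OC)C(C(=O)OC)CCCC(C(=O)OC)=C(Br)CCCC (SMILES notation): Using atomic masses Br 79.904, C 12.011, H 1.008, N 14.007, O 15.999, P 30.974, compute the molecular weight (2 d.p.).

493.39 g/mol

First, the molecular formula is C21H33BrO8 (counting implicit H from valence).
  Br: 1 × 79.904 = 79.904
  C: 21 × 12.011 = 252.231
  H: 33 × 1.008 = 33.264
  O: 8 × 15.999 = 127.992
Sum: 1×79.904 + 21×12.011 + 33×1.008 + 8×15.999 = 493.391 → 493.39 g/mol.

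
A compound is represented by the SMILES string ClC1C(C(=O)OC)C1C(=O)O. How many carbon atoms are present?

6

Count every carbon token in the SMILES (each C, including those in ring-closure positions and inside branches).
Carbon count: 6.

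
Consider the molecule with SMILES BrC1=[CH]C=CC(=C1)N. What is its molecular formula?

Walk through each heavy atom and fill implicit hydrogens from standard valence (C 4, N 3, O 2, S 2, halogen 1):
  atom 1: Br (halogen, monovalent) → 0 H
  atom 2: C, bond orders sum to 4 (valence 4) → 0 H
  atom 3: C with explicit H count 1
  atom 4: C, bond orders sum to 3 (valence 4) → 1 H
  atom 5: C, bond orders sum to 3 (valence 4) → 1 H
  atom 6: C, bond orders sum to 4 (valence 4) → 0 H
  atom 7: C, bond orders sum to 3 (valence 4) → 1 H
  atom 8: N, bond orders sum to 1 (valence 3) → 2 H
Totals → C:6, H:6, Br:1, N:1.
In Hill order: C6H6BrN.

C6H6BrN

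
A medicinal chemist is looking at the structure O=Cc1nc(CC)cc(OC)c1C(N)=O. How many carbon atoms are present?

10

Count every carbon token in the SMILES (each C, including those in ring-closure positions and inside branches).
Carbon count: 10.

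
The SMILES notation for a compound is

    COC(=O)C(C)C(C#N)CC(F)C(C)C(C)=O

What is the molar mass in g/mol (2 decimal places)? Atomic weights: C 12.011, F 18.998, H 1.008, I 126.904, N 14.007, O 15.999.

243.28 g/mol

First, the molecular formula is C12H18FNO3 (counting implicit H from valence).
  C: 12 × 12.011 = 144.132
  F: 1 × 18.998 = 18.998
  H: 18 × 1.008 = 18.144
  N: 1 × 14.007 = 14.007
  O: 3 × 15.999 = 47.997
Sum: 12×12.011 + 1×18.998 + 18×1.008 + 1×14.007 + 3×15.999 = 243.278 → 243.28 g/mol.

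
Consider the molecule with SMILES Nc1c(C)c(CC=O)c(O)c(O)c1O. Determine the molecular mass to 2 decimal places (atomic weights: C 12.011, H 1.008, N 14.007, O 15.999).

First, the molecular formula is C9H11NO4 (counting implicit H from valence).
  C: 9 × 12.011 = 108.099
  H: 11 × 1.008 = 11.088
  N: 1 × 14.007 = 14.007
  O: 4 × 15.999 = 63.996
Sum: 9×12.011 + 11×1.008 + 1×14.007 + 4×15.999 = 197.190 → 197.19 g/mol.

197.19 g/mol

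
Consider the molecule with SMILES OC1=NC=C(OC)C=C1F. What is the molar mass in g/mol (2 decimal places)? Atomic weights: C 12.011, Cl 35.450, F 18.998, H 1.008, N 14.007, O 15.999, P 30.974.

143.12 g/mol

First, the molecular formula is C6H6FNO2 (counting implicit H from valence).
  C: 6 × 12.011 = 72.066
  F: 1 × 18.998 = 18.998
  H: 6 × 1.008 = 6.048
  N: 1 × 14.007 = 14.007
  O: 2 × 15.999 = 31.998
Sum: 6×12.011 + 1×18.998 + 6×1.008 + 1×14.007 + 2×15.999 = 143.117 → 143.12 g/mol.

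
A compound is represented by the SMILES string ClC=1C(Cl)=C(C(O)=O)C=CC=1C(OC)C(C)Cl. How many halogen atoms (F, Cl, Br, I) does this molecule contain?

3

Halogen atoms appear at heavy-atom positions 1, 4, 17 (3×Cl).
Other groups present: 1 carboxylic acid, 1 ether.
Halogen count: 3.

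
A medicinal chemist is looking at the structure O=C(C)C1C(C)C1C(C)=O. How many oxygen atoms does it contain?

2

Scan the SMILES for O atoms (remember two-letter symbols like Cl and Br are single atoms).
Oxygen count: 2.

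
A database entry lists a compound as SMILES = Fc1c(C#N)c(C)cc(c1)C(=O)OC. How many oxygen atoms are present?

2

Scan the SMILES for O atoms (remember two-letter symbols like Cl and Br are single atoms).
Oxygen count: 2.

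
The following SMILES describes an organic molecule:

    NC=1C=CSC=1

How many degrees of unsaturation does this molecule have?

Degree of unsaturation = (number of rings) + (number of π bonds).
Ring closures in the SMILES: 1.
π bonds: 2 double bonds (each 1 DoU) → 2 DoU from unsaturation.
Total DoU = 1 + 2 = 3.

3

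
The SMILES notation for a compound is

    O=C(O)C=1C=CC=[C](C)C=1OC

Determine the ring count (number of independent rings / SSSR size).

In SMILES, each pair of matching ring-closure digits denotes one ring-closing bond; the number of such bonds equals the number of independent rings.
Ring-closure bonds here: 1.

1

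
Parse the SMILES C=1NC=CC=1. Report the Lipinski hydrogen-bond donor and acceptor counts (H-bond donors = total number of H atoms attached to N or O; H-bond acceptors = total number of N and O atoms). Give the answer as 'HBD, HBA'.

1, 1

Donors: find every N or O and count the H atoms it carries.
  atom 2 (N): bond orders sum to 2 → 1 H
Lipinski HBD = 1.
Acceptors: N atoms = 1, O atoms = 0 → HBA = 1.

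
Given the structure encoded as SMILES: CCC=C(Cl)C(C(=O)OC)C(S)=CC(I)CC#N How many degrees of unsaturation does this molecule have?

5

Degree of unsaturation = (number of rings) + (number of π bonds).
Ring closures in the SMILES: 0.
π bonds: 3 double bonds (each 1 DoU), 1 triple bond (each 2 DoU) → 5 DoU from unsaturation.
Total DoU = 0 + 5 = 5.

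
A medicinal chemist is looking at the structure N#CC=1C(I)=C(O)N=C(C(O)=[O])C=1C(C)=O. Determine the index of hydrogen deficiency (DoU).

Degree of unsaturation = (number of rings) + (number of π bonds).
Ring closures in the SMILES: 1.
π bonds: 5 double bonds (each 1 DoU), 1 triple bond (each 2 DoU) → 7 DoU from unsaturation.
Total DoU = 1 + 7 = 8.

8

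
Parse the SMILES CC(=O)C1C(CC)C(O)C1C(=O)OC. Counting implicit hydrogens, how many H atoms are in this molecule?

Walk through each heavy atom and fill implicit hydrogens from standard valence (C 4, N 3, O 2, S 2, halogen 1):
  atom 1: C, bond orders sum to 1 (valence 4) → 3 H
  atom 2: C, bond orders sum to 4 (valence 4) → 0 H
  atom 3: O, bond orders sum to 2 (valence 2) → 0 H
  atom 4: C, bond orders sum to 3 (valence 4) → 1 H
  atom 5: C, bond orders sum to 3 (valence 4) → 1 H
  atom 6: C, bond orders sum to 2 (valence 4) → 2 H
  atom 7: C, bond orders sum to 1 (valence 4) → 3 H
  atom 8: C, bond orders sum to 3 (valence 4) → 1 H
  atom 9: O, bond orders sum to 1 (valence 2) → 1 H
  atom 10: C, bond orders sum to 3 (valence 4) → 1 H
  atom 11: C, bond orders sum to 4 (valence 4) → 0 H
  atom 12: O, bond orders sum to 2 (valence 2) → 0 H
  atom 13: O, bond orders sum to 2 (valence 2) → 0 H
  atom 14: C, bond orders sum to 1 (valence 4) → 3 H
Total hydrogens: 16.

16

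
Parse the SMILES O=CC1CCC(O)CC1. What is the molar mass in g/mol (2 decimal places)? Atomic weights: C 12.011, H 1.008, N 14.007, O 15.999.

First, the molecular formula is C7H12O2 (counting implicit H from valence).
  C: 7 × 12.011 = 84.077
  H: 12 × 1.008 = 12.096
  O: 2 × 15.999 = 31.998
Sum: 7×12.011 + 12×1.008 + 2×15.999 = 128.171 → 128.17 g/mol.

128.17 g/mol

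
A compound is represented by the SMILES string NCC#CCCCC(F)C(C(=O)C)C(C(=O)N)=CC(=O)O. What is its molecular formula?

C14H19FN2O4

Walk through each heavy atom and fill implicit hydrogens from standard valence (C 4, N 3, O 2, S 2, halogen 1):
  atom 1: N, bond orders sum to 1 (valence 3) → 2 H
  atom 2: C, bond orders sum to 2 (valence 4) → 2 H
  atom 3: C, bond orders sum to 4 (valence 4) → 0 H
  atom 4: C, bond orders sum to 4 (valence 4) → 0 H
  atom 5: C, bond orders sum to 2 (valence 4) → 2 H
  atom 6: C, bond orders sum to 2 (valence 4) → 2 H
  atom 7: C, bond orders sum to 2 (valence 4) → 2 H
  atom 8: C, bond orders sum to 3 (valence 4) → 1 H
  atom 9: F (halogen, monovalent) → 0 H
  atom 10: C, bond orders sum to 3 (valence 4) → 1 H
  atom 11: C, bond orders sum to 4 (valence 4) → 0 H
  atom 12: O, bond orders sum to 2 (valence 2) → 0 H
  atom 13: C, bond orders sum to 1 (valence 4) → 3 H
  atom 14: C, bond orders sum to 4 (valence 4) → 0 H
  atom 15: C, bond orders sum to 4 (valence 4) → 0 H
  atom 16: O, bond orders sum to 2 (valence 2) → 0 H
  atom 17: N, bond orders sum to 1 (valence 3) → 2 H
  atom 18: C, bond orders sum to 3 (valence 4) → 1 H
  atom 19: C, bond orders sum to 4 (valence 4) → 0 H
  atom 20: O, bond orders sum to 2 (valence 2) → 0 H
  atom 21: O, bond orders sum to 1 (valence 2) → 1 H
Totals → C:14, H:19, F:1, N:2, O:4.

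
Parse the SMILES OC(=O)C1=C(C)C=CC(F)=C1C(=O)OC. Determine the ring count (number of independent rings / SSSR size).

In SMILES, each pair of matching ring-closure digits denotes one ring-closing bond; the number of such bonds equals the number of independent rings.
Ring-closure bonds here: 1.

1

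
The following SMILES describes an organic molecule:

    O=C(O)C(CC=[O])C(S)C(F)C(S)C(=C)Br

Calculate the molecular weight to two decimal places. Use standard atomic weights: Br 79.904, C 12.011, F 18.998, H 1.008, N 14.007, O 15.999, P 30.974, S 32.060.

331.21 g/mol

First, the molecular formula is C9H12BrFO3S2 (counting implicit H from valence).
  Br: 1 × 79.904 = 79.904
  C: 9 × 12.011 = 108.099
  F: 1 × 18.998 = 18.998
  H: 12 × 1.008 = 12.096
  O: 3 × 15.999 = 47.997
  S: 2 × 32.060 = 64.120
Sum: 1×79.904 + 9×12.011 + 1×18.998 + 12×1.008 + 3×15.999 + 2×32.060 = 331.214 → 331.21 g/mol.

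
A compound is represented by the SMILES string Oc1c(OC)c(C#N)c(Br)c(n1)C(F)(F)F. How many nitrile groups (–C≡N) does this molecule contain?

1

The nitrile motif appears at heavy-atom position 7 in the SMILES.
Other groups present: 1 ether, 1 hydroxyl.
Nitrile count: 1.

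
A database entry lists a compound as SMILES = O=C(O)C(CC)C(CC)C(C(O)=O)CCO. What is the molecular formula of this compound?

Walk through each heavy atom and fill implicit hydrogens from standard valence (C 4, N 3, O 2, S 2, halogen 1):
  atom 1: O, bond orders sum to 2 (valence 2) → 0 H
  atom 2: C, bond orders sum to 4 (valence 4) → 0 H
  atom 3: O, bond orders sum to 1 (valence 2) → 1 H
  atom 4: C, bond orders sum to 3 (valence 4) → 1 H
  atom 5: C, bond orders sum to 2 (valence 4) → 2 H
  atom 6: C, bond orders sum to 1 (valence 4) → 3 H
  atom 7: C, bond orders sum to 3 (valence 4) → 1 H
  atom 8: C, bond orders sum to 2 (valence 4) → 2 H
  atom 9: C, bond orders sum to 1 (valence 4) → 3 H
  atom 10: C, bond orders sum to 3 (valence 4) → 1 H
  atom 11: C, bond orders sum to 4 (valence 4) → 0 H
  atom 12: O, bond orders sum to 1 (valence 2) → 1 H
  atom 13: O, bond orders sum to 2 (valence 2) → 0 H
  atom 14: C, bond orders sum to 2 (valence 4) → 2 H
  atom 15: C, bond orders sum to 2 (valence 4) → 2 H
  atom 16: O, bond orders sum to 1 (valence 2) → 1 H
Totals → C:11, H:20, O:5.

C11H20O5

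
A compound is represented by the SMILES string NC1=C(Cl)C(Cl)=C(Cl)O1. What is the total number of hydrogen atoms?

Walk through each heavy atom and fill implicit hydrogens from standard valence (C 4, N 3, O 2, S 2, halogen 1):
  atom 1: N, bond orders sum to 1 (valence 3) → 2 H
  atom 2: C, bond orders sum to 4 (valence 4) → 0 H
  atom 3: C, bond orders sum to 4 (valence 4) → 0 H
  atom 4: Cl (halogen, monovalent) → 0 H
  atom 5: C, bond orders sum to 4 (valence 4) → 0 H
  atom 6: Cl (halogen, monovalent) → 0 H
  atom 7: C, bond orders sum to 4 (valence 4) → 0 H
  atom 8: Cl (halogen, monovalent) → 0 H
  atom 9: O, bond orders sum to 2 (valence 2) → 0 H
Total hydrogens: 2.

2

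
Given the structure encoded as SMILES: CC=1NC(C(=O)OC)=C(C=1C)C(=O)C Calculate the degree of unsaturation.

5

Degree of unsaturation = (number of rings) + (number of π bonds).
Ring closures in the SMILES: 1.
π bonds: 4 double bonds (each 1 DoU) → 4 DoU from unsaturation.
Total DoU = 1 + 4 = 5.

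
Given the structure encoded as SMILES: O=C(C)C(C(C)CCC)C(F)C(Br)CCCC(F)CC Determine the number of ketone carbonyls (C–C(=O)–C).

1

The ketone motif appears at heavy-atom position 2 in the SMILES.
Ketone count: 1.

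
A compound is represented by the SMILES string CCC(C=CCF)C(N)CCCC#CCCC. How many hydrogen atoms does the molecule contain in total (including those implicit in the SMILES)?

26

Walk through each heavy atom and fill implicit hydrogens from standard valence (C 4, N 3, O 2, S 2, halogen 1):
  atom 1: C, bond orders sum to 1 (valence 4) → 3 H
  atom 2: C, bond orders sum to 2 (valence 4) → 2 H
  atom 3: C, bond orders sum to 3 (valence 4) → 1 H
  atom 4: C, bond orders sum to 3 (valence 4) → 1 H
  atom 5: C, bond orders sum to 3 (valence 4) → 1 H
  atom 6: C, bond orders sum to 2 (valence 4) → 2 H
  atom 7: F (halogen, monovalent) → 0 H
  atom 8: C, bond orders sum to 3 (valence 4) → 1 H
  atom 9: N, bond orders sum to 1 (valence 3) → 2 H
  atom 10: C, bond orders sum to 2 (valence 4) → 2 H
  atom 11: C, bond orders sum to 2 (valence 4) → 2 H
  atom 12: C, bond orders sum to 2 (valence 4) → 2 H
  atom 13: C, bond orders sum to 4 (valence 4) → 0 H
  atom 14: C, bond orders sum to 4 (valence 4) → 0 H
  atom 15: C, bond orders sum to 2 (valence 4) → 2 H
  atom 16: C, bond orders sum to 2 (valence 4) → 2 H
  atom 17: C, bond orders sum to 1 (valence 4) → 3 H
Total hydrogens: 26.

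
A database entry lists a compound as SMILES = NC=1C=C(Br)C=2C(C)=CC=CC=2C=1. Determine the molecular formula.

C11H10BrN

Walk through each heavy atom and fill implicit hydrogens from standard valence (C 4, N 3, O 2, S 2, halogen 1):
  atom 1: N, bond orders sum to 1 (valence 3) → 2 H
  atom 2: C, bond orders sum to 4 (valence 4) → 0 H
  atom 3: C, bond orders sum to 3 (valence 4) → 1 H
  atom 4: C, bond orders sum to 4 (valence 4) → 0 H
  atom 5: Br (halogen, monovalent) → 0 H
  atom 6: C, bond orders sum to 4 (valence 4) → 0 H
  atom 7: C, bond orders sum to 4 (valence 4) → 0 H
  atom 8: C, bond orders sum to 1 (valence 4) → 3 H
  atom 9: C, bond orders sum to 3 (valence 4) → 1 H
  atom 10: C, bond orders sum to 3 (valence 4) → 1 H
  atom 11: C, bond orders sum to 3 (valence 4) → 1 H
  atom 12: C, bond orders sum to 4 (valence 4) → 0 H
  atom 13: C, bond orders sum to 3 (valence 4) → 1 H
Totals → C:11, H:10, Br:1, N:1.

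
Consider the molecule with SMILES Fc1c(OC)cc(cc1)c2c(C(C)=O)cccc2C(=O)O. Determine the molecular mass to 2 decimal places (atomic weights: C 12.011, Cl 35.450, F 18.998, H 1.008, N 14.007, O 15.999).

First, the molecular formula is C16H13FO4 (counting implicit H from valence).
  C: 16 × 12.011 = 192.176
  F: 1 × 18.998 = 18.998
  H: 13 × 1.008 = 13.104
  O: 4 × 15.999 = 63.996
Sum: 16×12.011 + 1×18.998 + 13×1.008 + 4×15.999 = 288.274 → 288.27 g/mol.

288.27 g/mol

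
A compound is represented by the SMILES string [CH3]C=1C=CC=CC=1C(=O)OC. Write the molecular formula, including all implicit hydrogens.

Walk through each heavy atom and fill implicit hydrogens from standard valence (C 4, N 3, O 2, S 2, halogen 1):
  atom 1: C with explicit H count 3
  atom 2: C, bond orders sum to 4 (valence 4) → 0 H
  atom 3: C, bond orders sum to 3 (valence 4) → 1 H
  atom 4: C, bond orders sum to 3 (valence 4) → 1 H
  atom 5: C, bond orders sum to 3 (valence 4) → 1 H
  atom 6: C, bond orders sum to 3 (valence 4) → 1 H
  atom 7: C, bond orders sum to 4 (valence 4) → 0 H
  atom 8: C, bond orders sum to 4 (valence 4) → 0 H
  atom 9: O, bond orders sum to 2 (valence 2) → 0 H
  atom 10: O, bond orders sum to 2 (valence 2) → 0 H
  atom 11: C, bond orders sum to 1 (valence 4) → 3 H
Totals → C:9, H:10, O:2.
In Hill order: C9H10O2.

C9H10O2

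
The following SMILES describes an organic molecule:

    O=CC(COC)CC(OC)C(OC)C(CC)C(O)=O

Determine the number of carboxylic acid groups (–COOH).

1

The carboxylic acid motif appears at heavy-atom position 17 in the SMILES.
Other groups present: 1 aldehyde, 3 ether.
Carboxylic acid count: 1.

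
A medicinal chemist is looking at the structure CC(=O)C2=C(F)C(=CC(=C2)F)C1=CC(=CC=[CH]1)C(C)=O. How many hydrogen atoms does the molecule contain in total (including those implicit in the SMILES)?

Walk through each heavy atom and fill implicit hydrogens from standard valence (C 4, N 3, O 2, S 2, halogen 1):
  atom 1: C, bond orders sum to 1 (valence 4) → 3 H
  atom 2: C, bond orders sum to 4 (valence 4) → 0 H
  atom 3: O, bond orders sum to 2 (valence 2) → 0 H
  atom 4: C, bond orders sum to 4 (valence 4) → 0 H
  atom 5: C, bond orders sum to 4 (valence 4) → 0 H
  atom 6: F (halogen, monovalent) → 0 H
  atom 7: C, bond orders sum to 4 (valence 4) → 0 H
  atom 8: C, bond orders sum to 3 (valence 4) → 1 H
  atom 9: C, bond orders sum to 4 (valence 4) → 0 H
  atom 10: C, bond orders sum to 3 (valence 4) → 1 H
  atom 11: F (halogen, monovalent) → 0 H
  atom 12: C, bond orders sum to 4 (valence 4) → 0 H
  atom 13: C, bond orders sum to 3 (valence 4) → 1 H
  atom 14: C, bond orders sum to 4 (valence 4) → 0 H
  atom 15: C, bond orders sum to 3 (valence 4) → 1 H
  atom 16: C, bond orders sum to 3 (valence 4) → 1 H
  atom 17: C with explicit H count 1
  atom 18: C, bond orders sum to 4 (valence 4) → 0 H
  atom 19: C, bond orders sum to 1 (valence 4) → 3 H
  atom 20: O, bond orders sum to 2 (valence 2) → 0 H
Total hydrogens: 12.

12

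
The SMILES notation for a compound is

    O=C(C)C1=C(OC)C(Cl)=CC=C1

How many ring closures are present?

In SMILES, each pair of matching ring-closure digits denotes one ring-closing bond; the number of such bonds equals the number of independent rings.
Ring-closure bonds here: 1.

1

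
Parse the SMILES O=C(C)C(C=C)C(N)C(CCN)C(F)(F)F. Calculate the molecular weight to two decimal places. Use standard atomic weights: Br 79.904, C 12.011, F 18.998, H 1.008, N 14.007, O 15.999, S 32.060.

First, the molecular formula is C10H17F3N2O (counting implicit H from valence).
  C: 10 × 12.011 = 120.110
  F: 3 × 18.998 = 56.994
  H: 17 × 1.008 = 17.136
  N: 2 × 14.007 = 28.014
  O: 1 × 15.999 = 15.999
Sum: 10×12.011 + 3×18.998 + 17×1.008 + 2×14.007 + 1×15.999 = 238.253 → 238.25 g/mol.

238.25 g/mol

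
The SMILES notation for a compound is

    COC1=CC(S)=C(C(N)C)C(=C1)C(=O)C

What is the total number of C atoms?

11

Count every carbon token in the SMILES (each C, including those in ring-closure positions and inside branches).
Carbon count: 11.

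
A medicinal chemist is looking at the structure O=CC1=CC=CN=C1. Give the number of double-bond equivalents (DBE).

Degree of unsaturation = (number of rings) + (number of π bonds).
Ring closures in the SMILES: 1.
π bonds: 4 double bonds (each 1 DoU) → 4 DoU from unsaturation.
Total DoU = 1 + 4 = 5.

5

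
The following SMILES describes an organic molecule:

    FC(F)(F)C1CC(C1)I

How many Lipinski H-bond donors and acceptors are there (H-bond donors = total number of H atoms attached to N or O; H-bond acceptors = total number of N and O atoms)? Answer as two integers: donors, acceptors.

0, 0

Donors: find every N or O and count the H atoms it carries.
  (no N or O atoms present)
Lipinski HBD = 0.
Acceptors: N atoms = 0, O atoms = 0 → HBA = 0.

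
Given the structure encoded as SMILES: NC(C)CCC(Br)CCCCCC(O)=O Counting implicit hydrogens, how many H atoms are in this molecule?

Walk through each heavy atom and fill implicit hydrogens from standard valence (C 4, N 3, O 2, S 2, halogen 1):
  atom 1: N, bond orders sum to 1 (valence 3) → 2 H
  atom 2: C, bond orders sum to 3 (valence 4) → 1 H
  atom 3: C, bond orders sum to 1 (valence 4) → 3 H
  atom 4: C, bond orders sum to 2 (valence 4) → 2 H
  atom 5: C, bond orders sum to 2 (valence 4) → 2 H
  atom 6: C, bond orders sum to 3 (valence 4) → 1 H
  atom 7: Br (halogen, monovalent) → 0 H
  atom 8: C, bond orders sum to 2 (valence 4) → 2 H
  atom 9: C, bond orders sum to 2 (valence 4) → 2 H
  atom 10: C, bond orders sum to 2 (valence 4) → 2 H
  atom 11: C, bond orders sum to 2 (valence 4) → 2 H
  atom 12: C, bond orders sum to 2 (valence 4) → 2 H
  atom 13: C, bond orders sum to 4 (valence 4) → 0 H
  atom 14: O, bond orders sum to 1 (valence 2) → 1 H
  atom 15: O, bond orders sum to 2 (valence 2) → 0 H
Total hydrogens: 22.

22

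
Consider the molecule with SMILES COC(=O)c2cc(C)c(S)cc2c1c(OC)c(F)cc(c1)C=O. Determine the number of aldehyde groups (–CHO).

The aldehyde motif appears at heavy-atom position 22 in the SMILES.
Other groups present: 1 ester, 1 ether, 1 thiol.
Aldehyde count: 1.

1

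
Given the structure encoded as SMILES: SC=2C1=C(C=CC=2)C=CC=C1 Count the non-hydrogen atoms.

Every atom symbol written in the SMILES (organic subset) is one heavy atom; implicit H are not written.
Heavy atoms by element → C:10, S:1.
Total: 11.

11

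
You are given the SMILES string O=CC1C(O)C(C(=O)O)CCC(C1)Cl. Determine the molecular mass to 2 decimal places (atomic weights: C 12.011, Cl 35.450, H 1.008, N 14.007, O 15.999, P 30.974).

220.65 g/mol

First, the molecular formula is C9H13ClO4 (counting implicit H from valence).
  C: 9 × 12.011 = 108.099
  Cl: 1 × 35.450 = 35.450
  H: 13 × 1.008 = 13.104
  O: 4 × 15.999 = 63.996
Sum: 9×12.011 + 1×35.450 + 13×1.008 + 4×15.999 = 220.649 → 220.65 g/mol.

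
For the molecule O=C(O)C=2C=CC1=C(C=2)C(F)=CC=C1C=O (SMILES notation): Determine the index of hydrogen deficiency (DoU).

Degree of unsaturation = (number of rings) + (number of π bonds).
Ring closures in the SMILES: 2.
π bonds: 7 double bonds (each 1 DoU) → 7 DoU from unsaturation.
Total DoU = 2 + 7 = 9.

9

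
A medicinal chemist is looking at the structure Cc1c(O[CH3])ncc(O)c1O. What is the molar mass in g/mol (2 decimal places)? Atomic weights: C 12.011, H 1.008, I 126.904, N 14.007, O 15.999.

155.15 g/mol

First, the molecular formula is C7H9NO3 (counting implicit H from valence).
  C: 7 × 12.011 = 84.077
  H: 9 × 1.008 = 9.072
  N: 1 × 14.007 = 14.007
  O: 3 × 15.999 = 47.997
Sum: 7×12.011 + 9×1.008 + 1×14.007 + 3×15.999 = 155.153 → 155.15 g/mol.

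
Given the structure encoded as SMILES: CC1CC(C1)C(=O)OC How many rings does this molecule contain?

In SMILES, each pair of matching ring-closure digits denotes one ring-closing bond; the number of such bonds equals the number of independent rings.
Ring-closure bonds here: 1.

1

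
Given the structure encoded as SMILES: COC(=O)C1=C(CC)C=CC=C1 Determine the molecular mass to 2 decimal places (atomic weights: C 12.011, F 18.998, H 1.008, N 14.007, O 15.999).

164.20 g/mol

First, the molecular formula is C10H12O2 (counting implicit H from valence).
  C: 10 × 12.011 = 120.110
  H: 12 × 1.008 = 12.096
  O: 2 × 15.999 = 31.998
Sum: 10×12.011 + 12×1.008 + 2×15.999 = 164.204 → 164.20 g/mol.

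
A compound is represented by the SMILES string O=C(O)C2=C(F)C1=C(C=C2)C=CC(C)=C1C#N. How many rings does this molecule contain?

2

In SMILES, each pair of matching ring-closure digits denotes one ring-closing bond; the number of such bonds equals the number of independent rings.
Ring-closure bonds here: 2.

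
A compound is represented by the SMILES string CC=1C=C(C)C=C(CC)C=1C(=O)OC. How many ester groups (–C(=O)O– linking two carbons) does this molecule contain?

1

The ester motif appears at heavy-atom position 11 in the SMILES.
Ester count: 1.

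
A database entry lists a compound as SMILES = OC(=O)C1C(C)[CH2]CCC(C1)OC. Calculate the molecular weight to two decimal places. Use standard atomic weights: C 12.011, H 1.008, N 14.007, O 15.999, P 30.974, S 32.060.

186.25 g/mol

First, the molecular formula is C10H18O3 (counting implicit H from valence).
  C: 10 × 12.011 = 120.110
  H: 18 × 1.008 = 18.144
  O: 3 × 15.999 = 47.997
Sum: 10×12.011 + 18×1.008 + 3×15.999 = 186.251 → 186.25 g/mol.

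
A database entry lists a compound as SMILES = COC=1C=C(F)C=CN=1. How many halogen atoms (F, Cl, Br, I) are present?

Halogen atoms appear at heavy-atom position 6 (1×F).
Other groups present: 1 ether.
Halogen count: 1.

1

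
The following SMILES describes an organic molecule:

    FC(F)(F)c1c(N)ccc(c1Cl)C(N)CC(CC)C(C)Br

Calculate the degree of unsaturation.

4

Molecular formula: C14H19BrClF3N2.
DoU = (2C + 2 + N − H − X) / 2, where X is the halogen count and O/S are ignored.
    = (2·14 + 2 + 2 − 19 − 5) / 2 = 8 / 2 = 4.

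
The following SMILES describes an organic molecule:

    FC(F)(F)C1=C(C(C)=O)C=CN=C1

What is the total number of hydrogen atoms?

Walk through each heavy atom and fill implicit hydrogens from standard valence (C 4, N 3, O 2, S 2, halogen 1):
  atom 1: F (halogen, monovalent) → 0 H
  atom 2: C, bond orders sum to 4 (valence 4) → 0 H
  atom 3: F (halogen, monovalent) → 0 H
  atom 4: F (halogen, monovalent) → 0 H
  atom 5: C, bond orders sum to 4 (valence 4) → 0 H
  atom 6: C, bond orders sum to 4 (valence 4) → 0 H
  atom 7: C, bond orders sum to 4 (valence 4) → 0 H
  atom 8: C, bond orders sum to 1 (valence 4) → 3 H
  atom 9: O, bond orders sum to 2 (valence 2) → 0 H
  atom 10: C, bond orders sum to 3 (valence 4) → 1 H
  atom 11: C, bond orders sum to 3 (valence 4) → 1 H
  atom 12: N, bond orders sum to 3 (valence 3) → 0 H
  atom 13: C, bond orders sum to 3 (valence 4) → 1 H
Total hydrogens: 6.

6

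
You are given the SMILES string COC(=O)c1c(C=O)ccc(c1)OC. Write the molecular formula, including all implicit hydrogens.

Walk through each heavy atom and fill implicit hydrogens from standard valence (C 4, N 3, O 2, S 2, halogen 1); for lowercase aromatic atoms, an aromatic c carries 1 H when it has two neighbours and 0 H with three, and aromatic n carries 0 H:
  atom 1: C, bond orders sum to 1 (valence 4) → 3 H
  atom 2: O, bond orders sum to 2 (valence 2) → 0 H
  atom 3: C, bond orders sum to 4 (valence 4) → 0 H
  atom 4: O, bond orders sum to 2 (valence 2) → 0 H
  atom 5: aromatic c, 3 neighbours → 0 H
  atom 6: aromatic c, 3 neighbours → 0 H
  atom 7: C, bond orders sum to 3 (valence 4) → 1 H
  atom 8: O, bond orders sum to 2 (valence 2) → 0 H
  atom 9: aromatic c, 2 neighbours → 1 H
  atom 10: aromatic c, 2 neighbours → 1 H
  atom 11: aromatic c, 3 neighbours → 0 H
  atom 12: aromatic c, 2 neighbours → 1 H
  atom 13: O, bond orders sum to 2 (valence 2) → 0 H
  atom 14: C, bond orders sum to 1 (valence 4) → 3 H
Totals → C:10, H:10, O:4.

C10H10O4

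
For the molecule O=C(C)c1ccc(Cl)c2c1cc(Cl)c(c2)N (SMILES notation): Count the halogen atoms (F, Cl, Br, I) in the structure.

Halogen atoms appear at heavy-atom positions 8, 13 (2×Cl).
Other groups present: 1 ketone, 1 primary amine.
Halogen count: 2.

2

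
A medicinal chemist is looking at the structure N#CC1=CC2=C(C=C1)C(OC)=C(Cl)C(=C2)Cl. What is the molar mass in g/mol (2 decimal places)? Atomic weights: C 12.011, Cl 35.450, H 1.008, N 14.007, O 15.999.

First, the molecular formula is C12H7Cl2NO (counting implicit H from valence).
  C: 12 × 12.011 = 144.132
  Cl: 2 × 35.450 = 70.900
  H: 7 × 1.008 = 7.056
  N: 1 × 14.007 = 14.007
  O: 1 × 15.999 = 15.999
Sum: 12×12.011 + 2×35.450 + 7×1.008 + 1×14.007 + 1×15.999 = 252.094 → 252.09 g/mol.

252.09 g/mol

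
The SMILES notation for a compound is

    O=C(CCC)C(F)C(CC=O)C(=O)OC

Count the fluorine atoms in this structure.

Scan the SMILES for F atoms (remember two-letter symbols like Cl and Br are single atoms).
Fluorine count: 1.

1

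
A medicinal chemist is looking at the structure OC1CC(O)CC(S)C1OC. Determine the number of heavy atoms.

Every atom symbol written in the SMILES (organic subset) is one heavy atom; implicit H are not written.
Heavy atoms by element → C:7, O:3, S:1.
Total: 11.

11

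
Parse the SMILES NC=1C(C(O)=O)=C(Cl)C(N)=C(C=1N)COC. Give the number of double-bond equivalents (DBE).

Degree of unsaturation = (number of rings) + (number of π bonds).
Ring closures in the SMILES: 1.
π bonds: 4 double bonds (each 1 DoU) → 4 DoU from unsaturation.
Total DoU = 1 + 4 = 5.

5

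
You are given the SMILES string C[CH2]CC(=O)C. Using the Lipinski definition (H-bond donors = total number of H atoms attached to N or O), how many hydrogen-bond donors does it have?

Donors: find every N or O and count the H atoms it carries.
  atom 5 (O): bond orders sum to 2 → 0 H
Lipinski HBD = 0.

0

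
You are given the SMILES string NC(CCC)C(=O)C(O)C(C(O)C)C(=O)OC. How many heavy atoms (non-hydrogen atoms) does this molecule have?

Every atom symbol written in the SMILES (organic subset) is one heavy atom; implicit H are not written.
Heavy atoms by element → C:11, N:1, O:5.
Total: 17.

17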